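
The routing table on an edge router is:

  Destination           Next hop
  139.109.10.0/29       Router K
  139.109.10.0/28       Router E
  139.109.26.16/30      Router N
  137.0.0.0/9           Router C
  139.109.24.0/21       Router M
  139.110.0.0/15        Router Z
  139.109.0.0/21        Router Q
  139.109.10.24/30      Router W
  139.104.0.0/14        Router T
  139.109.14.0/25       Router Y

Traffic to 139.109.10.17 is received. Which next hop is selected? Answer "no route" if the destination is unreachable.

No entry's prefix contains 139.109.10.17; there is no default route.

no route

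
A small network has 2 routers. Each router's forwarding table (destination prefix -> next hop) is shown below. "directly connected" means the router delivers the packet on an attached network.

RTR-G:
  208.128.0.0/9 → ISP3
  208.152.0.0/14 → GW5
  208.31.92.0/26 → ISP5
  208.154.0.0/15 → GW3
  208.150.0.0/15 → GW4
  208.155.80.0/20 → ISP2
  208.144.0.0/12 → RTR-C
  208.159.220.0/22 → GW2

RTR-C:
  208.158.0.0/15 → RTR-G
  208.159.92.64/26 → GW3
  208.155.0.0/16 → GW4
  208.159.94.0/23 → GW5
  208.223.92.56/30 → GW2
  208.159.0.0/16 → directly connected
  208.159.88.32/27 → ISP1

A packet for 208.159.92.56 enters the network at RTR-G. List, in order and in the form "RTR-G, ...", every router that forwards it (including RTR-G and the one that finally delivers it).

RTR-G, RTR-C

At RTR-G: longest match for 208.159.92.56 is 208.144.0.0/12 -> RTR-C
At RTR-C: longest match for 208.159.92.56 is 208.159.0.0/16 -> directly connected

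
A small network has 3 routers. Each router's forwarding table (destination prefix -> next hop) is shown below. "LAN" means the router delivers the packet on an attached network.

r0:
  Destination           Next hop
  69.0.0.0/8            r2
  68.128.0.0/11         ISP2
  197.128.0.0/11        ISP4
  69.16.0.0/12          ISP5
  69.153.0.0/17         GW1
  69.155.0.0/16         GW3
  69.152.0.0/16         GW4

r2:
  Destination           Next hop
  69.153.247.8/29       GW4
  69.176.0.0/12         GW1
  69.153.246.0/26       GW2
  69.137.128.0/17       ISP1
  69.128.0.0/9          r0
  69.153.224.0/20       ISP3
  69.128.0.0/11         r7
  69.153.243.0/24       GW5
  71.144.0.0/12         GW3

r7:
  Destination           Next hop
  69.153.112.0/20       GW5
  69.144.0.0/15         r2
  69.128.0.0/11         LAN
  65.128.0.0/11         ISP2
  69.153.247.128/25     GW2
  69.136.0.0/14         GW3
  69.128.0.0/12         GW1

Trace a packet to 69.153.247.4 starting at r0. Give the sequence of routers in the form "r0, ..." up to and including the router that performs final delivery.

r0, r2, r7

At r0: longest match for 69.153.247.4 is 69.0.0.0/8 -> r2
At r2: longest match for 69.153.247.4 is 69.128.0.0/11 -> r7
At r7: longest match for 69.153.247.4 is 69.128.0.0/11 -> LAN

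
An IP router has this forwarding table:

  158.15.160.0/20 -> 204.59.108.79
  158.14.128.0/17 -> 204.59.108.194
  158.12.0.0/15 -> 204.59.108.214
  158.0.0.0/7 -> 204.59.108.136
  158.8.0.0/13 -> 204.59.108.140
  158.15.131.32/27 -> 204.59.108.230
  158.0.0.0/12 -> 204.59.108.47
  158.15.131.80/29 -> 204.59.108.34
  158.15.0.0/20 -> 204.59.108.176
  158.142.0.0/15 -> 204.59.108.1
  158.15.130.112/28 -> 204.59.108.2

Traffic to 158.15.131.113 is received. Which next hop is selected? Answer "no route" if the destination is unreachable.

Routes whose prefix contains 158.15.131.113:
  158.0.0.0/7 (158.0.0.0 - 159.255.255.255) -> 204.59.108.136
  158.0.0.0/12 (158.0.0.0 - 158.15.255.255) -> 204.59.108.47
  158.8.0.0/13 (158.8.0.0 - 158.15.255.255) -> 204.59.108.140
More-specific entries that do NOT match:
  158.15.131.80/29 (158.15.131.80 - 158.15.131.87) does not contain 158.15.131.113
  158.15.130.112/28 (158.15.130.112 - 158.15.130.127) does not contain 158.15.131.113
  158.15.131.32/27 (158.15.131.32 - 158.15.131.63) does not contain 158.15.131.113
  158.15.160.0/20 (158.15.160.0 - 158.15.175.255) does not contain 158.15.131.113
  158.15.0.0/20 (158.15.0.0 - 158.15.15.255) does not contain 158.15.131.113
  158.14.128.0/17 (158.14.128.0 - 158.14.255.255) does not contain 158.15.131.113
  158.12.0.0/15 (158.12.0.0 - 158.13.255.255) does not contain 158.15.131.113
  158.142.0.0/15 (158.142.0.0 - 158.143.255.255) does not contain 158.15.131.113
Longest matching prefix is /13 -> next hop 204.59.108.140.

204.59.108.140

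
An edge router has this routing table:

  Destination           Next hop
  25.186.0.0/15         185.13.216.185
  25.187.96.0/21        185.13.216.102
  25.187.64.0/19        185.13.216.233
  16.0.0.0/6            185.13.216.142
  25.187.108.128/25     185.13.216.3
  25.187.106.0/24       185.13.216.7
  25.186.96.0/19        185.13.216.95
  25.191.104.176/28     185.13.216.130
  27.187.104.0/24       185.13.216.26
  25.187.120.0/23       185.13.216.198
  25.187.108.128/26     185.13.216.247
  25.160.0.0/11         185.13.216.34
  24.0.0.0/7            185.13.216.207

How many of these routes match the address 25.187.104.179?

Prefixes containing 25.187.104.179:
  24.0.0.0/7 (24.0.0.0 - 25.255.255.255)
  25.160.0.0/11 (25.160.0.0 - 25.191.255.255)
  25.186.0.0/15 (25.186.0.0 - 25.187.255.255)
Total matching entries: 3.

3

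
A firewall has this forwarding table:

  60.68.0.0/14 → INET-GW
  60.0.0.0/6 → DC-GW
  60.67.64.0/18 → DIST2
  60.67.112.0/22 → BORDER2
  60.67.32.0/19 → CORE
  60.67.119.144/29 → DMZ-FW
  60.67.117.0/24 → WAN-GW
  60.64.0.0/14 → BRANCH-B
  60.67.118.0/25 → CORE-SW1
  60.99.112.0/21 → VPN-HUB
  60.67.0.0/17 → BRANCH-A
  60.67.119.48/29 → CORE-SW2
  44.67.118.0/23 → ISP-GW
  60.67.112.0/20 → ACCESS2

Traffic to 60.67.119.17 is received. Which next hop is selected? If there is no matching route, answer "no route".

Routes whose prefix contains 60.67.119.17:
  60.0.0.0/6 (60.0.0.0 - 63.255.255.255) -> DC-GW
  60.64.0.0/14 (60.64.0.0 - 60.67.255.255) -> BRANCH-B
  60.67.0.0/17 (60.67.0.0 - 60.67.127.255) -> BRANCH-A
  60.67.64.0/18 (60.67.64.0 - 60.67.127.255) -> DIST2
  60.67.112.0/20 (60.67.112.0 - 60.67.127.255) -> ACCESS2
More-specific entries that do NOT match:
  60.67.119.144/29 (60.67.119.144 - 60.67.119.151) does not contain 60.67.119.17
  60.67.119.48/29 (60.67.119.48 - 60.67.119.55) does not contain 60.67.119.17
  60.67.118.0/25 (60.67.118.0 - 60.67.118.127) does not contain 60.67.119.17
  60.67.117.0/24 (60.67.117.0 - 60.67.117.255) does not contain 60.67.119.17
  44.67.118.0/23 (44.67.118.0 - 44.67.119.255) does not contain 60.67.119.17
  60.67.112.0/22 (60.67.112.0 - 60.67.115.255) does not contain 60.67.119.17
  60.99.112.0/21 (60.99.112.0 - 60.99.119.255) does not contain 60.67.119.17
Longest matching prefix is /20 -> next hop ACCESS2.

ACCESS2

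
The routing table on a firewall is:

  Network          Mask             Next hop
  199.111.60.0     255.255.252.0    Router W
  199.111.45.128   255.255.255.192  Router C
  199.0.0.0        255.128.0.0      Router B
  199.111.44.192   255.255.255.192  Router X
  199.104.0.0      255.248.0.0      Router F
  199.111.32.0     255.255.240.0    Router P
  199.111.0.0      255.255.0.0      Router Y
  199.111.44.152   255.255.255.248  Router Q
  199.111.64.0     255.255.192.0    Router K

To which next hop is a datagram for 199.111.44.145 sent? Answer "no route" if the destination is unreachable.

Router P

Routes whose prefix contains 199.111.44.145:
  199.0.0.0/9 (199.0.0.0 - 199.127.255.255) -> Router B
  199.104.0.0/13 (199.104.0.0 - 199.111.255.255) -> Router F
  199.111.0.0/16 (199.111.0.0 - 199.111.255.255) -> Router Y
  199.111.32.0/20 (199.111.32.0 - 199.111.47.255) -> Router P
More-specific entries that do NOT match:
  199.111.44.152/29 (199.111.44.152 - 199.111.44.159) does not contain 199.111.44.145
  199.111.45.128/26 (199.111.45.128 - 199.111.45.191) does not contain 199.111.44.145
  199.111.44.192/26 (199.111.44.192 - 199.111.44.255) does not contain 199.111.44.145
  199.111.60.0/22 (199.111.60.0 - 199.111.63.255) does not contain 199.111.44.145
Longest matching prefix is /20 -> next hop Router P.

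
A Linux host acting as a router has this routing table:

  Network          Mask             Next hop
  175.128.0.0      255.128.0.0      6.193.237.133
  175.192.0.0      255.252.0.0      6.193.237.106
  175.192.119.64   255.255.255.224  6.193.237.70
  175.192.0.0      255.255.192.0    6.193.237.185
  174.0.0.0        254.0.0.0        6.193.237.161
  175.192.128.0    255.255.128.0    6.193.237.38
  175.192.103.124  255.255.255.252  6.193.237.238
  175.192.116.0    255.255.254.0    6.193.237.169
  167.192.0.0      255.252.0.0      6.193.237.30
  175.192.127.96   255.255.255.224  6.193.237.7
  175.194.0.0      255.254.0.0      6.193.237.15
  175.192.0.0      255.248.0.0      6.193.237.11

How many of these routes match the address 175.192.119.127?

4

Prefixes containing 175.192.119.127:
  174.0.0.0/7 (174.0.0.0 - 175.255.255.255)
  175.128.0.0/9 (175.128.0.0 - 175.255.255.255)
  175.192.0.0/13 (175.192.0.0 - 175.199.255.255)
  175.192.0.0/14 (175.192.0.0 - 175.195.255.255)
Total matching entries: 4.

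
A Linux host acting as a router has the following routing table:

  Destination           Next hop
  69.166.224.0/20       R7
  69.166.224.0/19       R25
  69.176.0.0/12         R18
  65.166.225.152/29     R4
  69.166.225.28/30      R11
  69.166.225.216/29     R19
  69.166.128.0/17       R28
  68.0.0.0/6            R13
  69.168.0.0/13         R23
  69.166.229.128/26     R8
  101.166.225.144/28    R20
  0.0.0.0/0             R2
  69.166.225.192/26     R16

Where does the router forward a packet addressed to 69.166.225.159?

Routes whose prefix contains 69.166.225.159:
  0.0.0.0/0 (default, matches everything) -> R2
  68.0.0.0/6 (68.0.0.0 - 71.255.255.255) -> R13
  69.166.128.0/17 (69.166.128.0 - 69.166.255.255) -> R28
  69.166.224.0/19 (69.166.224.0 - 69.166.255.255) -> R25
  69.166.224.0/20 (69.166.224.0 - 69.166.239.255) -> R7
More-specific entries that do NOT match:
  69.166.225.28/30 (69.166.225.28 - 69.166.225.31) does not contain 69.166.225.159
  65.166.225.152/29 (65.166.225.152 - 65.166.225.159) does not contain 69.166.225.159
  69.166.225.216/29 (69.166.225.216 - 69.166.225.223) does not contain 69.166.225.159
  101.166.225.144/28 (101.166.225.144 - 101.166.225.159) does not contain 69.166.225.159
  69.166.229.128/26 (69.166.229.128 - 69.166.229.191) does not contain 69.166.225.159
  69.166.225.192/26 (69.166.225.192 - 69.166.225.255) does not contain 69.166.225.159
Longest matching prefix is /20 -> next hop R7.

R7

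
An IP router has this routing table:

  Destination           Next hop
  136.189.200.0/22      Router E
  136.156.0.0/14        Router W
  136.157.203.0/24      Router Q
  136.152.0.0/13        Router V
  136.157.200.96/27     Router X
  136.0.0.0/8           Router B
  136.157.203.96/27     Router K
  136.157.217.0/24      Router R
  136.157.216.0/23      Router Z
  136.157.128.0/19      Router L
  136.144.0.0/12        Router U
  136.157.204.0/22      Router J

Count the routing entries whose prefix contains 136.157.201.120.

4

Prefixes containing 136.157.201.120:
  136.0.0.0/8 (136.0.0.0 - 136.255.255.255)
  136.144.0.0/12 (136.144.0.0 - 136.159.255.255)
  136.152.0.0/13 (136.152.0.0 - 136.159.255.255)
  136.156.0.0/14 (136.156.0.0 - 136.159.255.255)
Total matching entries: 4.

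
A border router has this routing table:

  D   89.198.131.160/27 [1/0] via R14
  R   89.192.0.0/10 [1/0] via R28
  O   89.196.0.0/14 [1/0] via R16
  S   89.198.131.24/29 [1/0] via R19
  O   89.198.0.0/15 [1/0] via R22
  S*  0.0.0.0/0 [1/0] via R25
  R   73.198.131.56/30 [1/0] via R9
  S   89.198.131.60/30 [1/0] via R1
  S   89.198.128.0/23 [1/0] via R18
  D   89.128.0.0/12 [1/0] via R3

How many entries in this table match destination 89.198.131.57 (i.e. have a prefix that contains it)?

Prefixes containing 89.198.131.57:
  0.0.0.0/0 (default, matches everything)
  89.192.0.0/10 (89.192.0.0 - 89.255.255.255)
  89.196.0.0/14 (89.196.0.0 - 89.199.255.255)
  89.198.0.0/15 (89.198.0.0 - 89.199.255.255)
Total matching entries: 4.

4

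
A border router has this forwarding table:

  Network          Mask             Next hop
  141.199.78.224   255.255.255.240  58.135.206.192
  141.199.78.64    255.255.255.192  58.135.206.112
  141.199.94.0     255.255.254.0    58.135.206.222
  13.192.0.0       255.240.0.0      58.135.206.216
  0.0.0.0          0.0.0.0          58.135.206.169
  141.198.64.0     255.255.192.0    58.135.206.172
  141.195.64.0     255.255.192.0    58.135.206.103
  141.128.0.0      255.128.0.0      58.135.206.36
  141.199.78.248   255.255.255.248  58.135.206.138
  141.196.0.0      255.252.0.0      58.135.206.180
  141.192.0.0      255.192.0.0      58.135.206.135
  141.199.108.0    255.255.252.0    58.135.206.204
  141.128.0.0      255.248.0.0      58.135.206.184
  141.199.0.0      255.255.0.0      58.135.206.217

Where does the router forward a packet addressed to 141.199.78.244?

Routes whose prefix contains 141.199.78.244:
  0.0.0.0/0 (default, matches everything) -> 58.135.206.169
  141.128.0.0/9 (141.128.0.0 - 141.255.255.255) -> 58.135.206.36
  141.192.0.0/10 (141.192.0.0 - 141.255.255.255) -> 58.135.206.135
  141.196.0.0/14 (141.196.0.0 - 141.199.255.255) -> 58.135.206.180
  141.199.0.0/16 (141.199.0.0 - 141.199.255.255) -> 58.135.206.217
More-specific entries that do NOT match:
  141.199.78.248/29 (141.199.78.248 - 141.199.78.255) does not contain 141.199.78.244
  141.199.78.224/28 (141.199.78.224 - 141.199.78.239) does not contain 141.199.78.244
  141.199.78.64/26 (141.199.78.64 - 141.199.78.127) does not contain 141.199.78.244
  141.199.94.0/23 (141.199.94.0 - 141.199.95.255) does not contain 141.199.78.244
  141.199.108.0/22 (141.199.108.0 - 141.199.111.255) does not contain 141.199.78.244
  141.198.64.0/18 (141.198.64.0 - 141.198.127.255) does not contain 141.199.78.244
  141.195.64.0/18 (141.195.64.0 - 141.195.127.255) does not contain 141.199.78.244
Longest matching prefix is /16 -> next hop 58.135.206.217.

58.135.206.217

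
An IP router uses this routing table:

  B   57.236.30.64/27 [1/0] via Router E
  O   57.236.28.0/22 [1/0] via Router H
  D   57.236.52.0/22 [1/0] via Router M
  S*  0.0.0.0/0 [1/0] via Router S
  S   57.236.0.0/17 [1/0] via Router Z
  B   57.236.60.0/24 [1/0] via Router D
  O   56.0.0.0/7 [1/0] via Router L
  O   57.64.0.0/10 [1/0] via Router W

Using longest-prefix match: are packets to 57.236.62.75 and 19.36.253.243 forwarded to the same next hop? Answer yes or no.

no

57.236.62.75: longest match 57.236.0.0/17 -> Router Z
19.36.253.243: longest match 0.0.0.0/0 -> Router S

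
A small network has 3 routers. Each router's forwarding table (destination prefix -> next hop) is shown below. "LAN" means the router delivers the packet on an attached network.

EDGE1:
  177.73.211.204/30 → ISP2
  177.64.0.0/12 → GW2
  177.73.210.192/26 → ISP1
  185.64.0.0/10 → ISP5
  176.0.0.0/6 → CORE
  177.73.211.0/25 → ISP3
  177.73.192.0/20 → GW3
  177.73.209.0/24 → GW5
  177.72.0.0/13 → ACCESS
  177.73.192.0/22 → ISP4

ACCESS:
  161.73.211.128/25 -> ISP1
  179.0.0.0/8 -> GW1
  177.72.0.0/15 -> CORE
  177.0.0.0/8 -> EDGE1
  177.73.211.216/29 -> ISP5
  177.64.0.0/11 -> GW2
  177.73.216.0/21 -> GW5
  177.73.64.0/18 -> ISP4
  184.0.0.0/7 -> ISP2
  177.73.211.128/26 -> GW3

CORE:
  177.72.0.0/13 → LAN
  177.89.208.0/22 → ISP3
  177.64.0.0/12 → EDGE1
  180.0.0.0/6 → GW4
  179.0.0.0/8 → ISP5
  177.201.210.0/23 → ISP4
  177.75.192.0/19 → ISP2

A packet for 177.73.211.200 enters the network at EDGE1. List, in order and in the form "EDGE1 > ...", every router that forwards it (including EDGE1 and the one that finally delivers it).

EDGE1 > ACCESS > CORE

At EDGE1: longest match for 177.73.211.200 is 177.72.0.0/13 -> ACCESS
At ACCESS: longest match for 177.73.211.200 is 177.72.0.0/15 -> CORE
At CORE: longest match for 177.73.211.200 is 177.72.0.0/13 -> LAN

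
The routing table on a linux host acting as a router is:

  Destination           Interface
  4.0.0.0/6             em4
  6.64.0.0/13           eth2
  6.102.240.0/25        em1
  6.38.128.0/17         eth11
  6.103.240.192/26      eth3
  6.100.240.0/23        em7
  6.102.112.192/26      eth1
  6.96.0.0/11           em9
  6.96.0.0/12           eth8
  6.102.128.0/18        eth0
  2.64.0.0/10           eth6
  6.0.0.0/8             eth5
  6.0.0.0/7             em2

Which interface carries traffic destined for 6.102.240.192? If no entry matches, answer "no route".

eth8

Routes whose prefix contains 6.102.240.192:
  4.0.0.0/6 (4.0.0.0 - 7.255.255.255) -> em4
  6.0.0.0/7 (6.0.0.0 - 7.255.255.255) -> em2
  6.0.0.0/8 (6.0.0.0 - 6.255.255.255) -> eth5
  6.96.0.0/11 (6.96.0.0 - 6.127.255.255) -> em9
  6.96.0.0/12 (6.96.0.0 - 6.111.255.255) -> eth8
More-specific entries that do NOT match:
  6.103.240.192/26 (6.103.240.192 - 6.103.240.255) does not contain 6.102.240.192
  6.102.112.192/26 (6.102.112.192 - 6.102.112.255) does not contain 6.102.240.192
  6.102.240.0/25 (6.102.240.0 - 6.102.240.127) does not contain 6.102.240.192
  6.100.240.0/23 (6.100.240.0 - 6.100.241.255) does not contain 6.102.240.192
  6.102.128.0/18 (6.102.128.0 - 6.102.191.255) does not contain 6.102.240.192
  6.38.128.0/17 (6.38.128.0 - 6.38.255.255) does not contain 6.102.240.192
  6.64.0.0/13 (6.64.0.0 - 6.71.255.255) does not contain 6.102.240.192
Longest matching prefix is /12 -> interface eth8.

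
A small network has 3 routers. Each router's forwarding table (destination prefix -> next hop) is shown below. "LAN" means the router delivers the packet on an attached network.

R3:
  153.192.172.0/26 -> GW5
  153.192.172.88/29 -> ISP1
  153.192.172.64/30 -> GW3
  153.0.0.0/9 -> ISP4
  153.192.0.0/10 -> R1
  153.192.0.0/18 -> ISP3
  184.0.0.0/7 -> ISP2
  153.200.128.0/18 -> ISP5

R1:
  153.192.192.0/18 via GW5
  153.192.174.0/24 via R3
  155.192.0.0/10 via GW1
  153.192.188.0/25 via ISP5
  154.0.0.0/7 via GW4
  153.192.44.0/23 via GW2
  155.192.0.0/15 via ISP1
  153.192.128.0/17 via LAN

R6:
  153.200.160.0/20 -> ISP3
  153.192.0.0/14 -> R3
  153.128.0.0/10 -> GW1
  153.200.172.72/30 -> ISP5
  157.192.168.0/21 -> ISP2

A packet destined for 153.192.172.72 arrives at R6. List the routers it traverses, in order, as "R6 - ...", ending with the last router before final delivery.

At R6: longest match for 153.192.172.72 is 153.192.0.0/14 -> R3
At R3: longest match for 153.192.172.72 is 153.192.0.0/10 -> R1
At R1: longest match for 153.192.172.72 is 153.192.128.0/17 -> LAN

R6 - R3 - R1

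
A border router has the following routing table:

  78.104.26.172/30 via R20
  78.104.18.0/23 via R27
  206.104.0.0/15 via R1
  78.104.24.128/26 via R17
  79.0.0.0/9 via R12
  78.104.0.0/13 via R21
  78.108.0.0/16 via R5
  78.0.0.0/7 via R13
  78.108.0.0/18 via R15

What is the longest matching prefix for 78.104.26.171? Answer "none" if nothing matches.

78.104.0.0/13

Entries matching 78.104.26.171:
  78.0.0.0/7 (78.0.0.0 - 79.255.255.255)
  78.104.0.0/13 (78.104.0.0 - 78.111.255.255)
Most specific is 78.104.0.0/13.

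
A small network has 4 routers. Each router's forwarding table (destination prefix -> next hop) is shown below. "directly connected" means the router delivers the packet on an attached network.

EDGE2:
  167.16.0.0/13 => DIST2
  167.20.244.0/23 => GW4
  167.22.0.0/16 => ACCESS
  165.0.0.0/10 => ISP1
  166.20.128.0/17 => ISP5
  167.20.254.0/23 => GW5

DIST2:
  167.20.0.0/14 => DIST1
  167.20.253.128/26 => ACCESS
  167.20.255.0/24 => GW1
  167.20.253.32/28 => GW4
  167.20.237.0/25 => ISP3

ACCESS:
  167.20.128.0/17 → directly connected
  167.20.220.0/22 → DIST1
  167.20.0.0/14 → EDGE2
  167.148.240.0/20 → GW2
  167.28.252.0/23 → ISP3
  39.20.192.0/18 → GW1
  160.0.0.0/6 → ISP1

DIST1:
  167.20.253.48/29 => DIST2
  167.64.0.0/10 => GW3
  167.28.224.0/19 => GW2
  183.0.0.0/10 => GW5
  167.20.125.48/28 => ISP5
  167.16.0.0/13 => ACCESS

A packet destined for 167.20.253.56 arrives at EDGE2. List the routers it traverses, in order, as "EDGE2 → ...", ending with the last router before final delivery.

At EDGE2: longest match for 167.20.253.56 is 167.16.0.0/13 -> DIST2
At DIST2: longest match for 167.20.253.56 is 167.20.0.0/14 -> DIST1
At DIST1: longest match for 167.20.253.56 is 167.16.0.0/13 -> ACCESS
At ACCESS: longest match for 167.20.253.56 is 167.20.128.0/17 -> directly connected

EDGE2 → DIST2 → DIST1 → ACCESS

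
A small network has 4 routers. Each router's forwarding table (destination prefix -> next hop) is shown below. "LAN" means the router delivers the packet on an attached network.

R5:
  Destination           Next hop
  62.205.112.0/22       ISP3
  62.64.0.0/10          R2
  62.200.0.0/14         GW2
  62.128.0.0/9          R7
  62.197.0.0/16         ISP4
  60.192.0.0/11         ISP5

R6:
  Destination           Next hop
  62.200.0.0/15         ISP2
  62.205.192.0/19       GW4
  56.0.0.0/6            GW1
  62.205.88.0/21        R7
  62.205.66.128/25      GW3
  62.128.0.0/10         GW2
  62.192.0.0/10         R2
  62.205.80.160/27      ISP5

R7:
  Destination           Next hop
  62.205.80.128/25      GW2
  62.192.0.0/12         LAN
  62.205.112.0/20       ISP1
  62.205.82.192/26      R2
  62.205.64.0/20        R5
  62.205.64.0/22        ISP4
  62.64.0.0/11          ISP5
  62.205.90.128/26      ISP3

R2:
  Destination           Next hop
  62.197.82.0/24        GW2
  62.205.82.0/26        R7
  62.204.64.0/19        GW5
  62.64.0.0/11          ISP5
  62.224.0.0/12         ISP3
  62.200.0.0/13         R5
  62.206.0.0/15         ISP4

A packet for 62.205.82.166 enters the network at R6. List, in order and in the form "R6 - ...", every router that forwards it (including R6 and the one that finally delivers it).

At R6: longest match for 62.205.82.166 is 62.192.0.0/10 -> R2
At R2: longest match for 62.205.82.166 is 62.200.0.0/13 -> R5
At R5: longest match for 62.205.82.166 is 62.128.0.0/9 -> R7
At R7: longest match for 62.205.82.166 is 62.192.0.0/12 -> LAN

R6 - R2 - R5 - R7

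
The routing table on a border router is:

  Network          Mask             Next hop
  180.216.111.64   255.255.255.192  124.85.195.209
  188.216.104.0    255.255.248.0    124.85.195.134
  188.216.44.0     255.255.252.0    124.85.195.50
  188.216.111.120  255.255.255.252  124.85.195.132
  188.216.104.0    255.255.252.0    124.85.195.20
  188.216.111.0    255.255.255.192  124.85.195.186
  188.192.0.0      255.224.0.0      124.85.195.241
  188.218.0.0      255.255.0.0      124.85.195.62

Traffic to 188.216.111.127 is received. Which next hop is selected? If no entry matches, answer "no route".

124.85.195.134

Routes whose prefix contains 188.216.111.127:
  188.192.0.0/11 (188.192.0.0 - 188.223.255.255) -> 124.85.195.241
  188.216.104.0/21 (188.216.104.0 - 188.216.111.255) -> 124.85.195.134
More-specific entries that do NOT match:
  188.216.111.120/30 (188.216.111.120 - 188.216.111.123) does not contain 188.216.111.127
  180.216.111.64/26 (180.216.111.64 - 180.216.111.127) does not contain 188.216.111.127
  188.216.111.0/26 (188.216.111.0 - 188.216.111.63) does not contain 188.216.111.127
  188.216.44.0/22 (188.216.44.0 - 188.216.47.255) does not contain 188.216.111.127
  188.216.104.0/22 (188.216.104.0 - 188.216.107.255) does not contain 188.216.111.127
Longest matching prefix is /21 -> next hop 124.85.195.134.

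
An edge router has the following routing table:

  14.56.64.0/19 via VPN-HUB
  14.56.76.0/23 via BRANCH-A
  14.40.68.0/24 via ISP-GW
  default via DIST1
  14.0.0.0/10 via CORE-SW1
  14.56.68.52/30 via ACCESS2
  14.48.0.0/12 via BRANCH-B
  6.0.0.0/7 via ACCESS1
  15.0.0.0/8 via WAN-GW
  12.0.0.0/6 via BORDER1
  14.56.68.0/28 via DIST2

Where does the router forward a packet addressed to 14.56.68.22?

VPN-HUB

Routes whose prefix contains 14.56.68.22:
  0.0.0.0/0 (default, matches everything) -> DIST1
  12.0.0.0/6 (12.0.0.0 - 15.255.255.255) -> BORDER1
  14.0.0.0/10 (14.0.0.0 - 14.63.255.255) -> CORE-SW1
  14.48.0.0/12 (14.48.0.0 - 14.63.255.255) -> BRANCH-B
  14.56.64.0/19 (14.56.64.0 - 14.56.95.255) -> VPN-HUB
More-specific entries that do NOT match:
  14.56.68.52/30 (14.56.68.52 - 14.56.68.55) does not contain 14.56.68.22
  14.56.68.0/28 (14.56.68.0 - 14.56.68.15) does not contain 14.56.68.22
  14.40.68.0/24 (14.40.68.0 - 14.40.68.255) does not contain 14.56.68.22
  14.56.76.0/23 (14.56.76.0 - 14.56.77.255) does not contain 14.56.68.22
Longest matching prefix is /19 -> next hop VPN-HUB.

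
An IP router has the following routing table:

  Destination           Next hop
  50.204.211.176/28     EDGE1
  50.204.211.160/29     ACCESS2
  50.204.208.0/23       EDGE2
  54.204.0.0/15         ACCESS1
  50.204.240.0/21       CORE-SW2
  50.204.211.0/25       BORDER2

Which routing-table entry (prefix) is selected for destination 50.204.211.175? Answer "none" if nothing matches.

none

50.204.211.175 is outside every listed prefix and there is no default route.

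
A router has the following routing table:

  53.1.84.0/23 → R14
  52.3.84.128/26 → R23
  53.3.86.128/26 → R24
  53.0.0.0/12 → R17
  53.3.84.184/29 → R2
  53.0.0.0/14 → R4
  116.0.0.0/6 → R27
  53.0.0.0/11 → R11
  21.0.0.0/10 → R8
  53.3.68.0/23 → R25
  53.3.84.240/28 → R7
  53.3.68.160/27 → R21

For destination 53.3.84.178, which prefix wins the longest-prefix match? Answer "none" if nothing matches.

Entries matching 53.3.84.178:
  53.0.0.0/11 (53.0.0.0 - 53.31.255.255)
  53.0.0.0/12 (53.0.0.0 - 53.15.255.255)
  53.0.0.0/14 (53.0.0.0 - 53.3.255.255)
Most specific is 53.0.0.0/14.

53.0.0.0/14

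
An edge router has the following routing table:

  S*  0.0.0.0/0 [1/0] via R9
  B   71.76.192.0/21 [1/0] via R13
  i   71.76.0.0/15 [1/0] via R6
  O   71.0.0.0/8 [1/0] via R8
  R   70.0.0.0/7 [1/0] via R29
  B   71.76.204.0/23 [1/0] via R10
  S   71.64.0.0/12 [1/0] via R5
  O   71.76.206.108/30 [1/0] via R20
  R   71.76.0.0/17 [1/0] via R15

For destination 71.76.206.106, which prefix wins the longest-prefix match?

71.76.0.0/15

Entries matching 71.76.206.106:
  0.0.0.0/0 (default, matches everything)
  70.0.0.0/7 (70.0.0.0 - 71.255.255.255)
  71.0.0.0/8 (71.0.0.0 - 71.255.255.255)
  71.64.0.0/12 (71.64.0.0 - 71.79.255.255)
  71.76.0.0/15 (71.76.0.0 - 71.77.255.255)
Most specific is 71.76.0.0/15.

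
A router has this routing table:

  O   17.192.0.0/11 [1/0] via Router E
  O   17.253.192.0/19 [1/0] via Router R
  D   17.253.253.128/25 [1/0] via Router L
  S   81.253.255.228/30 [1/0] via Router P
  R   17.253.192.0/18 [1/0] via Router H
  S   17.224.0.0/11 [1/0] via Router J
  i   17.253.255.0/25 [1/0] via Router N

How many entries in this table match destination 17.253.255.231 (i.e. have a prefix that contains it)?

Prefixes containing 17.253.255.231:
  17.224.0.0/11 (17.224.0.0 - 17.255.255.255)
  17.253.192.0/18 (17.253.192.0 - 17.253.255.255)
Total matching entries: 2.

2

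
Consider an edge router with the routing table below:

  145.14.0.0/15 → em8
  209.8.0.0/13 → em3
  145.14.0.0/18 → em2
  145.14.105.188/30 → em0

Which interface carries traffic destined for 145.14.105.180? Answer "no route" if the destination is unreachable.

Routes whose prefix contains 145.14.105.180:
  145.14.0.0/15 (145.14.0.0 - 145.15.255.255) -> em8
More-specific entries that do NOT match:
  145.14.105.188/30 (145.14.105.188 - 145.14.105.191) does not contain 145.14.105.180
  145.14.0.0/18 (145.14.0.0 - 145.14.63.255) does not contain 145.14.105.180
Longest matching prefix is /15 -> interface em8.

em8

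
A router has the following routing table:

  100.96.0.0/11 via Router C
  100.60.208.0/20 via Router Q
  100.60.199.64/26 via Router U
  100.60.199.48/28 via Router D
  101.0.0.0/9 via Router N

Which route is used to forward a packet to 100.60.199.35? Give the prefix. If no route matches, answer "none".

100.60.199.35 is outside every listed prefix and there is no default route.

none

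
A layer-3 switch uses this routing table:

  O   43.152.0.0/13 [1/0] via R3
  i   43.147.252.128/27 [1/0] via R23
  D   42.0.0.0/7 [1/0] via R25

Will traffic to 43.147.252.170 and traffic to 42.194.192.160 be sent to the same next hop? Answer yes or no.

yes

43.147.252.170: longest match 42.0.0.0/7 -> R25
42.194.192.160: longest match 42.0.0.0/7 -> R25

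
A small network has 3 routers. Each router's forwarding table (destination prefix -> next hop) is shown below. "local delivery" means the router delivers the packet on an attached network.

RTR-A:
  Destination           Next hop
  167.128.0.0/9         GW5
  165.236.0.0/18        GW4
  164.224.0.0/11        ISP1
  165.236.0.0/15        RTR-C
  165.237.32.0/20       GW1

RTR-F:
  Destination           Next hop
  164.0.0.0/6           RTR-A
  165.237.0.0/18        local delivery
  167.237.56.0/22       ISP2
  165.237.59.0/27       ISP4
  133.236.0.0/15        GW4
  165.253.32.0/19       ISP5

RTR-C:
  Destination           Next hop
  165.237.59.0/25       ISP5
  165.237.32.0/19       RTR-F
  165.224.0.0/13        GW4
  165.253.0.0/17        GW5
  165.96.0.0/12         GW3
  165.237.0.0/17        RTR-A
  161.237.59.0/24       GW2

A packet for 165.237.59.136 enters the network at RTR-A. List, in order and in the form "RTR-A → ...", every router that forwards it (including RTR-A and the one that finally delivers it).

At RTR-A: longest match for 165.237.59.136 is 165.236.0.0/15 -> RTR-C
At RTR-C: longest match for 165.237.59.136 is 165.237.32.0/19 -> RTR-F
At RTR-F: longest match for 165.237.59.136 is 165.237.0.0/18 -> local delivery

RTR-A → RTR-C → RTR-F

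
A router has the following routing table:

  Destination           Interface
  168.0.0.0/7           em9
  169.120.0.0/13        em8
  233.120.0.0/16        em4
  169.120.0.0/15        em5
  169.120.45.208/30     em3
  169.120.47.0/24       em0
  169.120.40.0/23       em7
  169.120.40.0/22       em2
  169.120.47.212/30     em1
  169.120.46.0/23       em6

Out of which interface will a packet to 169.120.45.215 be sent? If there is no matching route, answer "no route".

em5

Routes whose prefix contains 169.120.45.215:
  168.0.0.0/7 (168.0.0.0 - 169.255.255.255) -> em9
  169.120.0.0/13 (169.120.0.0 - 169.127.255.255) -> em8
  169.120.0.0/15 (169.120.0.0 - 169.121.255.255) -> em5
More-specific entries that do NOT match:
  169.120.45.208/30 (169.120.45.208 - 169.120.45.211) does not contain 169.120.45.215
  169.120.47.212/30 (169.120.47.212 - 169.120.47.215) does not contain 169.120.45.215
  169.120.47.0/24 (169.120.47.0 - 169.120.47.255) does not contain 169.120.45.215
  169.120.40.0/23 (169.120.40.0 - 169.120.41.255) does not contain 169.120.45.215
  169.120.46.0/23 (169.120.46.0 - 169.120.47.255) does not contain 169.120.45.215
  169.120.40.0/22 (169.120.40.0 - 169.120.43.255) does not contain 169.120.45.215
  233.120.0.0/16 (233.120.0.0 - 233.120.255.255) does not contain 169.120.45.215
Longest matching prefix is /15 -> interface em5.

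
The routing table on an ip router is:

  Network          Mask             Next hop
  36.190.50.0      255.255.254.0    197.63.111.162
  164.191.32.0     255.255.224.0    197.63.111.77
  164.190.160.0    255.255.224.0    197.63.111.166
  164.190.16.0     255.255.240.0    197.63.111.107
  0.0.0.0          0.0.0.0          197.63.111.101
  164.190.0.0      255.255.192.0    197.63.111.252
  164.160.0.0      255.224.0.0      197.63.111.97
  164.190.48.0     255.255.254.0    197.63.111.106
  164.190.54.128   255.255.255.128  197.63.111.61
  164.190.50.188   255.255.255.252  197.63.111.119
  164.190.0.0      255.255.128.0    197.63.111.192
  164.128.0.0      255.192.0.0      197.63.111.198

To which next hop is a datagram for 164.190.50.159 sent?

197.63.111.252

Routes whose prefix contains 164.190.50.159:
  0.0.0.0/0 (default, matches everything) -> 197.63.111.101
  164.128.0.0/10 (164.128.0.0 - 164.191.255.255) -> 197.63.111.198
  164.160.0.0/11 (164.160.0.0 - 164.191.255.255) -> 197.63.111.97
  164.190.0.0/17 (164.190.0.0 - 164.190.127.255) -> 197.63.111.192
  164.190.0.0/18 (164.190.0.0 - 164.190.63.255) -> 197.63.111.252
More-specific entries that do NOT match:
  164.190.50.188/30 (164.190.50.188 - 164.190.50.191) does not contain 164.190.50.159
  164.190.54.128/25 (164.190.54.128 - 164.190.54.255) does not contain 164.190.50.159
  36.190.50.0/23 (36.190.50.0 - 36.190.51.255) does not contain 164.190.50.159
  164.190.48.0/23 (164.190.48.0 - 164.190.49.255) does not contain 164.190.50.159
  164.190.16.0/20 (164.190.16.0 - 164.190.31.255) does not contain 164.190.50.159
  164.191.32.0/19 (164.191.32.0 - 164.191.63.255) does not contain 164.190.50.159
  164.190.160.0/19 (164.190.160.0 - 164.190.191.255) does not contain 164.190.50.159
Longest matching prefix is /18 -> next hop 197.63.111.252.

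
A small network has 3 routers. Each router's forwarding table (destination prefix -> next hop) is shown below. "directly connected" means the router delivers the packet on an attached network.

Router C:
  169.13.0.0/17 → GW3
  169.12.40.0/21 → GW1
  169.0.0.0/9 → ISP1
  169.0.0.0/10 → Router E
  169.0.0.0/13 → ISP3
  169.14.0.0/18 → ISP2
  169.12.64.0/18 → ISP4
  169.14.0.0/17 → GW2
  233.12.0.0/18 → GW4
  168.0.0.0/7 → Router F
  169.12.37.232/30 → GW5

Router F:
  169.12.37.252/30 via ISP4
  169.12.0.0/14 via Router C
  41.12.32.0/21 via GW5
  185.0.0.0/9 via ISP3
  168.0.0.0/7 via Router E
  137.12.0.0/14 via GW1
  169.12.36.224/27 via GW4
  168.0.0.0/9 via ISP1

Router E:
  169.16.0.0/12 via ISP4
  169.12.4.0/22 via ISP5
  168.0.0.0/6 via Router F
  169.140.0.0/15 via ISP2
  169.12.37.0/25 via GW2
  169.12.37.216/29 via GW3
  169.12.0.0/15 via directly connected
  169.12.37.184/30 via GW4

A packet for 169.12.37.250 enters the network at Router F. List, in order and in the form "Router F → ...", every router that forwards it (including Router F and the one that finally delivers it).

At Router F: longest match for 169.12.37.250 is 169.12.0.0/14 -> Router C
At Router C: longest match for 169.12.37.250 is 169.0.0.0/10 -> Router E
At Router E: longest match for 169.12.37.250 is 169.12.0.0/15 -> directly connected

Router F → Router C → Router E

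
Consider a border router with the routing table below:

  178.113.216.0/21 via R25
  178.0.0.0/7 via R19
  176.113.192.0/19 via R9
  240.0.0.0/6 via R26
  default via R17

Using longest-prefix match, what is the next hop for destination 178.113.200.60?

Routes whose prefix contains 178.113.200.60:
  0.0.0.0/0 (default, matches everything) -> R17
  178.0.0.0/7 (178.0.0.0 - 179.255.255.255) -> R19
More-specific entries that do NOT match:
  178.113.216.0/21 (178.113.216.0 - 178.113.223.255) does not contain 178.113.200.60
  176.113.192.0/19 (176.113.192.0 - 176.113.223.255) does not contain 178.113.200.60
Longest matching prefix is /7 -> next hop R19.

R19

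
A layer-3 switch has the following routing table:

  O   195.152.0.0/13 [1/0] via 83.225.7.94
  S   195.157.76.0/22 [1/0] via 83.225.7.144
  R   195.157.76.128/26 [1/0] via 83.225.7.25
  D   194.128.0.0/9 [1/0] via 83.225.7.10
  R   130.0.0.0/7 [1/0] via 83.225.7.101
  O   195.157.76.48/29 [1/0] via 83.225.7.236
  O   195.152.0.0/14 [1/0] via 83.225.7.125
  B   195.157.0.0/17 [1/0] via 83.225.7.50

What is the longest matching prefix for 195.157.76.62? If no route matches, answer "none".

195.157.76.0/22

Entries matching 195.157.76.62:
  195.152.0.0/13 (195.152.0.0 - 195.159.255.255)
  195.157.0.0/17 (195.157.0.0 - 195.157.127.255)
  195.157.76.0/22 (195.157.76.0 - 195.157.79.255)
Most specific is 195.157.76.0/22.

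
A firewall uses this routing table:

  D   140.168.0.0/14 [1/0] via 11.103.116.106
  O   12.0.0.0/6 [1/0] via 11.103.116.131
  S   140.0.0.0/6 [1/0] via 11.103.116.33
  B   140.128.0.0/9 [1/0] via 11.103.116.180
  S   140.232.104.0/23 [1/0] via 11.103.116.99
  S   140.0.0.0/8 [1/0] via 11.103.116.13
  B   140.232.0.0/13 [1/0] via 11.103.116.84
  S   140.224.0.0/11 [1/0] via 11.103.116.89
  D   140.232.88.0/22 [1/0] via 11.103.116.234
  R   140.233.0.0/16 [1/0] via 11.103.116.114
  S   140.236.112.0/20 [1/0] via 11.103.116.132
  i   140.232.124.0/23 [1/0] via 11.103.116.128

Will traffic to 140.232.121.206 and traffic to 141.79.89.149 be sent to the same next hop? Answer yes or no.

140.232.121.206: longest match 140.232.0.0/13 -> 11.103.116.84
141.79.89.149: longest match 140.0.0.0/6 -> 11.103.116.33

no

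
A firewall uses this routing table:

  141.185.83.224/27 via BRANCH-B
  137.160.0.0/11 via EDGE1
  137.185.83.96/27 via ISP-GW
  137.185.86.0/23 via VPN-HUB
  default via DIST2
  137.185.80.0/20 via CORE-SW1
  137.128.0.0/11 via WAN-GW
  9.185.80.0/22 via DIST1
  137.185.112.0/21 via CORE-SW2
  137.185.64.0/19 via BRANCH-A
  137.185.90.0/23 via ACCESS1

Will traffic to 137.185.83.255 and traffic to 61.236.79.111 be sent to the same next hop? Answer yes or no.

137.185.83.255: longest match 137.185.80.0/20 -> CORE-SW1
61.236.79.111: longest match 0.0.0.0/0 -> DIST2

no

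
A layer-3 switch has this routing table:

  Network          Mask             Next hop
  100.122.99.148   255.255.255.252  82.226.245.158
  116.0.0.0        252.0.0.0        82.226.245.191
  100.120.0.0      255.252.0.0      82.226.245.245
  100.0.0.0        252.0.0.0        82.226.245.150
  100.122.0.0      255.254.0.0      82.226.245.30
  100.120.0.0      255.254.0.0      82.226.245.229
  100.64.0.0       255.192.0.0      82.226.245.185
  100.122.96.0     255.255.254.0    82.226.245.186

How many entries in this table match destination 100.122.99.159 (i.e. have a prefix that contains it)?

4

Prefixes containing 100.122.99.159:
  100.0.0.0/6 (100.0.0.0 - 103.255.255.255)
  100.64.0.0/10 (100.64.0.0 - 100.127.255.255)
  100.120.0.0/14 (100.120.0.0 - 100.123.255.255)
  100.122.0.0/15 (100.122.0.0 - 100.123.255.255)
Total matching entries: 4.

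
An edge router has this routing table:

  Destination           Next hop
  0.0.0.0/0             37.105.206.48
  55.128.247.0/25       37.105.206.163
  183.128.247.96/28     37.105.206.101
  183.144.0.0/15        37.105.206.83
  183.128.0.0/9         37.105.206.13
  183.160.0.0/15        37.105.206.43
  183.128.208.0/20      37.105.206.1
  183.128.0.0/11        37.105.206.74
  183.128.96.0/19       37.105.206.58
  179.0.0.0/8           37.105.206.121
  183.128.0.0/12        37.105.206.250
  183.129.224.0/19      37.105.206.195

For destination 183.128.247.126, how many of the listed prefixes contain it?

4

Prefixes containing 183.128.247.126:
  0.0.0.0/0 (default, matches everything)
  183.128.0.0/9 (183.128.0.0 - 183.255.255.255)
  183.128.0.0/11 (183.128.0.0 - 183.159.255.255)
  183.128.0.0/12 (183.128.0.0 - 183.143.255.255)
Total matching entries: 4.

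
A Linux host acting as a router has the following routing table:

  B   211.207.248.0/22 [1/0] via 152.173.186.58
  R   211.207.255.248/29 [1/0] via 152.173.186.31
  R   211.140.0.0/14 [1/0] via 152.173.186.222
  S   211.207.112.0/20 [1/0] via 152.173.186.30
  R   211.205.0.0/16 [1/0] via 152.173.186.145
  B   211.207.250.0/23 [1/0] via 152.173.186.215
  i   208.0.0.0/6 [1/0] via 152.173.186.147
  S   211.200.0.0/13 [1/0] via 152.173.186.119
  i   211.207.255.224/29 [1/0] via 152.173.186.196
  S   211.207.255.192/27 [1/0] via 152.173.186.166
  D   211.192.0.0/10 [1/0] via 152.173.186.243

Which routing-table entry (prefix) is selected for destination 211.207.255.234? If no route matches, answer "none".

Entries matching 211.207.255.234:
  208.0.0.0/6 (208.0.0.0 - 211.255.255.255)
  211.192.0.0/10 (211.192.0.0 - 211.255.255.255)
  211.200.0.0/13 (211.200.0.0 - 211.207.255.255)
Most specific is 211.200.0.0/13.

211.200.0.0/13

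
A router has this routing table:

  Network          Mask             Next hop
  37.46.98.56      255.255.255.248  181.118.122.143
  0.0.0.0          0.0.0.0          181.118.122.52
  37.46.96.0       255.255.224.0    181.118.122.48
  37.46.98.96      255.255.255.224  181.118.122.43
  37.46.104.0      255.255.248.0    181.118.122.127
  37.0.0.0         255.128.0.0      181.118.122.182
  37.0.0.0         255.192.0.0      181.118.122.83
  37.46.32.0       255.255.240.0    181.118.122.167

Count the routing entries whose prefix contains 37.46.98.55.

Prefixes containing 37.46.98.55:
  0.0.0.0/0 (default, matches everything)
  37.0.0.0/9 (37.0.0.0 - 37.127.255.255)
  37.0.0.0/10 (37.0.0.0 - 37.63.255.255)
  37.46.96.0/19 (37.46.96.0 - 37.46.127.255)
Total matching entries: 4.

4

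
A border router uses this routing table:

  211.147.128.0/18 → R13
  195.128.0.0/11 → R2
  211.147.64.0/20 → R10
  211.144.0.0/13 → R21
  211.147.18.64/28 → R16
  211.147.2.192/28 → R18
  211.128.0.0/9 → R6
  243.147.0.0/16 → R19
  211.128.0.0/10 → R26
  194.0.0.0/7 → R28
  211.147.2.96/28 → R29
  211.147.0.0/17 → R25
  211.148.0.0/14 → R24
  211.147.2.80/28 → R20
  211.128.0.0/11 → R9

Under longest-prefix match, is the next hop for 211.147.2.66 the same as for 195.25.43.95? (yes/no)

no

211.147.2.66: longest match 211.147.0.0/17 -> R25
195.25.43.95: longest match 194.0.0.0/7 -> R28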